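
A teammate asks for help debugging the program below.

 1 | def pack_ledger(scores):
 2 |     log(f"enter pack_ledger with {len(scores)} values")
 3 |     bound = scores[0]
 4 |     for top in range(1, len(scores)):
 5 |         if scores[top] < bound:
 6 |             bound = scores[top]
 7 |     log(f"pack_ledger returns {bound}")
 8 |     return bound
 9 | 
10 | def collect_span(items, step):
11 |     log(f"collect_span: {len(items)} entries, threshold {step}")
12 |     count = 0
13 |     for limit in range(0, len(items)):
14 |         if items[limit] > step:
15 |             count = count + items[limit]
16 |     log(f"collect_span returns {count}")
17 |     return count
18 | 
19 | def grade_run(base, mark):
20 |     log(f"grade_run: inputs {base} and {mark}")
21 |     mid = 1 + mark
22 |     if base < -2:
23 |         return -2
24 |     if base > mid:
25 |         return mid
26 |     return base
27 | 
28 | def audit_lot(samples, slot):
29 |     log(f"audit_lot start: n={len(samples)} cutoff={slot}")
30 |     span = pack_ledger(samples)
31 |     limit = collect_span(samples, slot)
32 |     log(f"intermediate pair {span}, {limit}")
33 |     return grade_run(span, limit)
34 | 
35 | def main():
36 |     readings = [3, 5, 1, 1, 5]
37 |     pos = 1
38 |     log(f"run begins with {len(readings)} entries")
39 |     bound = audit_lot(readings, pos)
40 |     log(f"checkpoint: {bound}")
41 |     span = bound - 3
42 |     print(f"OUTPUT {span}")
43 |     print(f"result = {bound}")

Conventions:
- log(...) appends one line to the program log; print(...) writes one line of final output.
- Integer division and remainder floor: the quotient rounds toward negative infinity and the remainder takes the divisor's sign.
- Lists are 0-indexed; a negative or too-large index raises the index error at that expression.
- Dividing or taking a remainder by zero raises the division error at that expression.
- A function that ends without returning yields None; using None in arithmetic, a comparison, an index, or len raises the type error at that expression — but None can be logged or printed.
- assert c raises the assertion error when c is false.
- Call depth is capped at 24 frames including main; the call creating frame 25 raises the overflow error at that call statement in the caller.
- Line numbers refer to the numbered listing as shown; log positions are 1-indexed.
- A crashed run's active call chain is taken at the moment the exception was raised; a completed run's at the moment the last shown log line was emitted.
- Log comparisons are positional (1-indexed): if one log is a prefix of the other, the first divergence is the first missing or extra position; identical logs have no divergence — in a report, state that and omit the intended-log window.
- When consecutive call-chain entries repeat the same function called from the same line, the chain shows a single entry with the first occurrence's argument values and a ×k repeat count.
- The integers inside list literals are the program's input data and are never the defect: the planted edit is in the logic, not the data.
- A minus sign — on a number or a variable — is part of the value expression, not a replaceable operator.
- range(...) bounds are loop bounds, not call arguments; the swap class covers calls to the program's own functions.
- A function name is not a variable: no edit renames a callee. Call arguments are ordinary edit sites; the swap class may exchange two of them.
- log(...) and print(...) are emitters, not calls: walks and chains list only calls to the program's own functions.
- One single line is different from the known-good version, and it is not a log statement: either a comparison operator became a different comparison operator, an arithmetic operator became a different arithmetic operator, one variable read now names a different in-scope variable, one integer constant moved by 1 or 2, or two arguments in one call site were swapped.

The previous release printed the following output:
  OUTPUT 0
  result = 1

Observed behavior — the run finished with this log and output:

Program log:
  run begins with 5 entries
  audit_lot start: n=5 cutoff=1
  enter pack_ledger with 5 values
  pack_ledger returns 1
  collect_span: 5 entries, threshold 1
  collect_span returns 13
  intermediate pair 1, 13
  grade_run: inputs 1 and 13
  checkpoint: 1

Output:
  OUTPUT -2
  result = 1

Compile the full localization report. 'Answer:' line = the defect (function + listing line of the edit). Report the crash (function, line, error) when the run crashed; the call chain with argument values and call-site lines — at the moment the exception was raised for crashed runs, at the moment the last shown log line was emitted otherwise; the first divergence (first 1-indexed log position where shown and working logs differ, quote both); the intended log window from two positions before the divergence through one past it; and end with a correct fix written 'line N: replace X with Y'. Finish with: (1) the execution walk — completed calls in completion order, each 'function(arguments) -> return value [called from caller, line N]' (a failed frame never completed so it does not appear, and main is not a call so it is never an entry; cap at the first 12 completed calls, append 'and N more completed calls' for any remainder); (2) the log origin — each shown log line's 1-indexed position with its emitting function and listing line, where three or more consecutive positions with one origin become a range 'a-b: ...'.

Answer: the defect is in main at line 41.
Core observation: Every logged value matches the working version; the printed result is what differs.
Call chain: main.
First divergence: there is none — every log position agrees.
Execution walk:
  pack_ledger([3, 5, 1, 1, 5]) -> 1  [called from audit_lot, line 30]
  collect_span([3, 5, 1, 1, 5], 1) -> 13  [called from audit_lot, line 31]
  grade_run(1, 13) -> 1  [called from audit_lot, line 33]
  audit_lot([3, 5, 1, 1, 5], 1) -> 1  [called from main, line 39]
Log line origins:
  1: emitted by main (line 38)
  2: emitted by audit_lot (line 29)
  3: emitted by pack_ledger (line 2)
  4: emitted by pack_ledger (line 7)
  5: emitted by collect_span (line 11)
  6: emitted by collect_span (line 16)
  7: emitted by audit_lot (line 32)
  8: emitted by grade_run (line 20)
  9: emitted by main (line 40)
A correct fix: line 41: replace `3` with `1`.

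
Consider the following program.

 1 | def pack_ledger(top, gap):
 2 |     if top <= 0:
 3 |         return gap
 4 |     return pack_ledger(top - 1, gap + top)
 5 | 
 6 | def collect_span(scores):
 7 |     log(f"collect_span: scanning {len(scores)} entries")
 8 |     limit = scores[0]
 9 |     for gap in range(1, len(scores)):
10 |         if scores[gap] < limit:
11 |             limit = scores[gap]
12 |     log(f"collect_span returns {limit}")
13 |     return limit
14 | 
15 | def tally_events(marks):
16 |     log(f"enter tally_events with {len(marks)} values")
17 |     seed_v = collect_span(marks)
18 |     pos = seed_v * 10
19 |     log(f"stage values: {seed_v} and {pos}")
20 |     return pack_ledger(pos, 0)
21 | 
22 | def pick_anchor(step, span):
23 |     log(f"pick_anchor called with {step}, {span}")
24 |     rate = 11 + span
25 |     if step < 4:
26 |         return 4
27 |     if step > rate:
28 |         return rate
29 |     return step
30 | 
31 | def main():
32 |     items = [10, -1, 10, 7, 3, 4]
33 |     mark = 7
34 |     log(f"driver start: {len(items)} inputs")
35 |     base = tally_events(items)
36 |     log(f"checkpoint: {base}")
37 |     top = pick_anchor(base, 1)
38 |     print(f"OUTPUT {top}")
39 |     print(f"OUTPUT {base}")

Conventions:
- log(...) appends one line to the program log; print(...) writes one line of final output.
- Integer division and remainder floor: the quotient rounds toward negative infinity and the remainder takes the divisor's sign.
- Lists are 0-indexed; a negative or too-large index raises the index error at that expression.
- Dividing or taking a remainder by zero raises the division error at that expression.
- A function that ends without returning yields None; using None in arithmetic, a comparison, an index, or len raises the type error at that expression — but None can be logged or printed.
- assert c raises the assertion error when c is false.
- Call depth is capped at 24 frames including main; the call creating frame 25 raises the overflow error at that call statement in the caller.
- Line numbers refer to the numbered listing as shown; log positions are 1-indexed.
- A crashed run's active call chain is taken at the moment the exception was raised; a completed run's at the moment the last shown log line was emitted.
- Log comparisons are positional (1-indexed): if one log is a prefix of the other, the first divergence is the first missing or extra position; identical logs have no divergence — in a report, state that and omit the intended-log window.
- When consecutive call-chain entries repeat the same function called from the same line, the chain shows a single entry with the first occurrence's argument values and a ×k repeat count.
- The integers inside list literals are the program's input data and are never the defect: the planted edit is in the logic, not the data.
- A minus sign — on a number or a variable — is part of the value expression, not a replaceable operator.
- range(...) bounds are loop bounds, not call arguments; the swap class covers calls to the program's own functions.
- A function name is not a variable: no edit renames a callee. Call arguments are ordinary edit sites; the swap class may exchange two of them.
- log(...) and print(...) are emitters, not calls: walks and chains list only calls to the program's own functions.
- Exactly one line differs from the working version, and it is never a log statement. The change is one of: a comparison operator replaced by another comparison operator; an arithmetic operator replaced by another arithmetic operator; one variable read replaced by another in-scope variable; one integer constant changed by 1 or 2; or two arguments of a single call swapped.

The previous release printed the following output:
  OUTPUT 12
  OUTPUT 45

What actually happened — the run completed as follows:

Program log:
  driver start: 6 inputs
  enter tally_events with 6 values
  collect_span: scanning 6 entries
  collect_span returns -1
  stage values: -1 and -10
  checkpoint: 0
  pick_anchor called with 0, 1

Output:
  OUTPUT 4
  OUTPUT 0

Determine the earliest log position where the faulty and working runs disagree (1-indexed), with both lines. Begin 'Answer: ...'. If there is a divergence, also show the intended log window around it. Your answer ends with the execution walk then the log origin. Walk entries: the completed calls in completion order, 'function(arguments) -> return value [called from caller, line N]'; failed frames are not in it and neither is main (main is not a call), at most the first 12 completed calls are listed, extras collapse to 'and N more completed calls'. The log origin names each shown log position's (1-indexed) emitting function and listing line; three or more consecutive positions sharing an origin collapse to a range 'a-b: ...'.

Answer: at position 5 the run shows 'stage values: -1 and -10' where the working version logs 'stage values: -1 and 9'.
Intended log window:
  3: collect_span: scanning 6 entries
  4: collect_span returns -1
  5: stage values: -1 and 9
  6: checkpoint: 45
Execution walk:
  collect_span([10, -1, 10, 7, 3, 4]) -> -1  [called from tally_events, line 17]
  pack_ledger(-10, 0) -> 0  [called from tally_events, line 20]
  tally_events([10, -1, 10, 7, 3, 4]) -> 0  [called from main, line 35]
  pick_anchor(0, 1) -> 4  [called from main, line 37]
Log line origins:
  1: logged in main at line 34
  2: logged in tally_events at line 16
  3: logged in collect_span at line 7
  4: logged in collect_span at line 12
  5: logged in tally_events at line 19
  6: logged in main at line 36
  7: logged in pick_anchor at line 23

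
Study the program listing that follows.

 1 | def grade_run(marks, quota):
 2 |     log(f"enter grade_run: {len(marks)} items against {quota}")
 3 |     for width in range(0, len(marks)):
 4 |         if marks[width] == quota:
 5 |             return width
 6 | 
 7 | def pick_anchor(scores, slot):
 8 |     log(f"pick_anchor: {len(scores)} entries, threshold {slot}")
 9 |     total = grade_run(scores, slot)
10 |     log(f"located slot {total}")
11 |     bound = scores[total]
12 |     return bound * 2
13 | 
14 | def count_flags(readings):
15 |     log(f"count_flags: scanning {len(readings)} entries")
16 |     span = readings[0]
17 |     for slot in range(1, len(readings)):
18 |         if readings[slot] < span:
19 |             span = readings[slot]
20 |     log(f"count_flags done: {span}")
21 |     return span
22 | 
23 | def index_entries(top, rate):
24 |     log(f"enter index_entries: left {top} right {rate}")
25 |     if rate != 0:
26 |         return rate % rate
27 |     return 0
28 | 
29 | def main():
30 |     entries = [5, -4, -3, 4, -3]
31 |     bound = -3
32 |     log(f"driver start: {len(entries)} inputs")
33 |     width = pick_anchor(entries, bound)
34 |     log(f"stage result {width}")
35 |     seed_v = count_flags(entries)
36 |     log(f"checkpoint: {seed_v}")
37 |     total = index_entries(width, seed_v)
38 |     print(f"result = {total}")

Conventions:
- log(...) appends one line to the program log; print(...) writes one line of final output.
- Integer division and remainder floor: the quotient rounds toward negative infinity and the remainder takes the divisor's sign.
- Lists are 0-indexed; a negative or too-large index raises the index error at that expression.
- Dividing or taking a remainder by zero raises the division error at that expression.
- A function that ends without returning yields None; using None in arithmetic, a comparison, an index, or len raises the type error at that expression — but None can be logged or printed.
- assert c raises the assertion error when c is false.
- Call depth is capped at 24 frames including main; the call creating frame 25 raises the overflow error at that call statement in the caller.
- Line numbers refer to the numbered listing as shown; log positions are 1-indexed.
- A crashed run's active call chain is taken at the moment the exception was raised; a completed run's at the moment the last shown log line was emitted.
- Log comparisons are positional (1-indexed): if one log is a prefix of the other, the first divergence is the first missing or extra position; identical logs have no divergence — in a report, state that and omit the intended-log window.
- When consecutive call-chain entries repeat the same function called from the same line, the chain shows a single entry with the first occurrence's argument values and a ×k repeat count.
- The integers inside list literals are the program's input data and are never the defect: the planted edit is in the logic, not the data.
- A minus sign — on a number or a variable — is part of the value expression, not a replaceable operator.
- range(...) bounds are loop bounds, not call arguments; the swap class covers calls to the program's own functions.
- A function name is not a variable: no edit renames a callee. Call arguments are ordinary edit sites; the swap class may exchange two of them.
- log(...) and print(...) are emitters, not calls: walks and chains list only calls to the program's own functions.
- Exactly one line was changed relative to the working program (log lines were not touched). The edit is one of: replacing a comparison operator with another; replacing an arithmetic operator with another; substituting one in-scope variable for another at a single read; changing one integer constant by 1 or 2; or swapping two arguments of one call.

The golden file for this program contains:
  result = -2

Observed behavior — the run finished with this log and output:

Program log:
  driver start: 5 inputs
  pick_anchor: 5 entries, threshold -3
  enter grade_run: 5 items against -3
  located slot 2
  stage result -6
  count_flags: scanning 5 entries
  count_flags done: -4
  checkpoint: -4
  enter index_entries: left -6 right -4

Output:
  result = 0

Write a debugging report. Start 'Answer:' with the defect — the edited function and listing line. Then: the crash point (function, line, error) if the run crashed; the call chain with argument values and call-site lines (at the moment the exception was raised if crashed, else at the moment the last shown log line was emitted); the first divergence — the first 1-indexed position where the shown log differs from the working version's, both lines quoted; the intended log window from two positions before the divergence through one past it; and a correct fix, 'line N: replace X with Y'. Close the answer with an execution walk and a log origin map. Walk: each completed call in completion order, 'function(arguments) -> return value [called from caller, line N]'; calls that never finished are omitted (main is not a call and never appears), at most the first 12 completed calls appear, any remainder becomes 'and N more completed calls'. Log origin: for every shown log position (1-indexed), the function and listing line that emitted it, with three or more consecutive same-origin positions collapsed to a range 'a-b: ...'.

Answer: the defect is in index_entries at line 26.
The tell: The logs agree in full; only the final output differs.
Call chain: main -> index_entries(-6, -4) (called at line 37).
First divergence: none — the logs agree in full.
Execution walk:
  grade_run([5, -4, -3, 4, -3], -3) -> 2  [called from pick_anchor, line 9]
  pick_anchor([5, -4, -3, 4, -3], -3) -> -6  [called from main, line 33]
  count_flags([5, -4, -3, 4, -3]) -> -4  [called from main, line 35]
  index_entries(-6, -4) -> 0  [called from main, line 37]
Log line origins:
  1: from main, line 32
  2: from pick_anchor, line 8
  3: from grade_run, line 2
  4: from pick_anchor, line 10
  5: from main, line 34
  6: from count_flags, line 15
  7: from count_flags, line 20
  8: from main, line 36
  9: from index_entries, line 24
A correct fix: line 26: replace `rate % rate` with `top % rate`.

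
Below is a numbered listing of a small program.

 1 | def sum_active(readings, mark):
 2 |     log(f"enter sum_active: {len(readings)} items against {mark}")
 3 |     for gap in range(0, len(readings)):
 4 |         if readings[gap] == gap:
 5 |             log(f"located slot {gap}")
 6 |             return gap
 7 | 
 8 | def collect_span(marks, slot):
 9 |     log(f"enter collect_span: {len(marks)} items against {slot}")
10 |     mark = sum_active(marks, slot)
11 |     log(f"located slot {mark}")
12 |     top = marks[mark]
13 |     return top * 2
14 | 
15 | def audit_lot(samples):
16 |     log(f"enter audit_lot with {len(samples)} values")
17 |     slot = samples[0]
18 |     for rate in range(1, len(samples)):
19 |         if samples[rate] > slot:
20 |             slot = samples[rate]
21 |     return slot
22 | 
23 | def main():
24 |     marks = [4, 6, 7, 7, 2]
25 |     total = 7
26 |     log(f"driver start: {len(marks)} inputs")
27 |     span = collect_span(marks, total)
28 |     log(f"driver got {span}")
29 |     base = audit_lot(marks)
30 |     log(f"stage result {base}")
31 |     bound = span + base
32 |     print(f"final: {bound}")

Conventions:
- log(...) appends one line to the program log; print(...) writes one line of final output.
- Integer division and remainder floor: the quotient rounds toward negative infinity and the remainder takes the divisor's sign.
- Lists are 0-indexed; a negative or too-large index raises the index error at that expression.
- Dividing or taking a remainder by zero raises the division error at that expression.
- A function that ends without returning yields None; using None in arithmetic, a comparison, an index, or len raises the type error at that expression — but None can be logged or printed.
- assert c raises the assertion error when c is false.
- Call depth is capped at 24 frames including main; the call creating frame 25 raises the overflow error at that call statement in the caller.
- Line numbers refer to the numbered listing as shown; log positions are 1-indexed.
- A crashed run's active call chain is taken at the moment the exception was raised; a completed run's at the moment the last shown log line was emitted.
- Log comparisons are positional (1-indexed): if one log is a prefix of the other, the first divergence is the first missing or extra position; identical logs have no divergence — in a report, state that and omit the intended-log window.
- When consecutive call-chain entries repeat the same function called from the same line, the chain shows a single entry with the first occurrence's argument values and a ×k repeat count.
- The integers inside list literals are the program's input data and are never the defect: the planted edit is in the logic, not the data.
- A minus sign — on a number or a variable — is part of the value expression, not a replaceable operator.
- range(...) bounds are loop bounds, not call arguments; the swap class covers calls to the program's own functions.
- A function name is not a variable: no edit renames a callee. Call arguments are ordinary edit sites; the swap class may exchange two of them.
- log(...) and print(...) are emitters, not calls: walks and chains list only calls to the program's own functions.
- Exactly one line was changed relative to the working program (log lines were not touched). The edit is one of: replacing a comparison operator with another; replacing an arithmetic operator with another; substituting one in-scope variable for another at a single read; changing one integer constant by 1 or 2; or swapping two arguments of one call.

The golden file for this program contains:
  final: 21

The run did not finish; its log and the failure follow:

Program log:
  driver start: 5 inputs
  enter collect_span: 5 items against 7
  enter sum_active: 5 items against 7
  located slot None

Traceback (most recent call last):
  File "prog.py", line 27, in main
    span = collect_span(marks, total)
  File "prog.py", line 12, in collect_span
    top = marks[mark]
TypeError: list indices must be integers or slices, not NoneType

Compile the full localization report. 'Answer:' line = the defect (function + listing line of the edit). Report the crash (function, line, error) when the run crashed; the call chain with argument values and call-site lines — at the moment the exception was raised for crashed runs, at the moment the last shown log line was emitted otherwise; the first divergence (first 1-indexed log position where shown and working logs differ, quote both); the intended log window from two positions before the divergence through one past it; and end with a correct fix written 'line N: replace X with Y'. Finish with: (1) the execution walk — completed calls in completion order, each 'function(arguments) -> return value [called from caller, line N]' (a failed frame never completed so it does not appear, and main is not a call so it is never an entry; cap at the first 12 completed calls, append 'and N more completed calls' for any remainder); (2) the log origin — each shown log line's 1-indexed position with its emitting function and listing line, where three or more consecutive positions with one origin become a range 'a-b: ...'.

Answer: the defect is in sum_active at line 4.
Key fact: Everything matches until log position 4, which reads 'located slot None' in place of 'located slot 2'.
Crash: collect_span, line 12, TypeError.
Call chain: main -> collect_span([4, 6, 7, 7, 2], 7) (called at line 27).
First divergence: position 4 — the shown line 'located slot None' should read 'located slot 2'.
Intended log window:
  2: enter collect_span: 5 items against 7
  3: enter sum_active: 5 items against 7
  4: located slot 2
  5: located slot 2
Execution walk:
  sum_active([4, 6, 7, 7, 2], 7) -> None  [called from collect_span, line 10]
Log line origins:
  1: logged in main at line 26
  2: logged in collect_span at line 9
  3: logged in sum_active at line 2
  4: logged in collect_span at line 11
A correct fix: line 4: replace `readings[gap] == gap` with `readings[gap] == mark`.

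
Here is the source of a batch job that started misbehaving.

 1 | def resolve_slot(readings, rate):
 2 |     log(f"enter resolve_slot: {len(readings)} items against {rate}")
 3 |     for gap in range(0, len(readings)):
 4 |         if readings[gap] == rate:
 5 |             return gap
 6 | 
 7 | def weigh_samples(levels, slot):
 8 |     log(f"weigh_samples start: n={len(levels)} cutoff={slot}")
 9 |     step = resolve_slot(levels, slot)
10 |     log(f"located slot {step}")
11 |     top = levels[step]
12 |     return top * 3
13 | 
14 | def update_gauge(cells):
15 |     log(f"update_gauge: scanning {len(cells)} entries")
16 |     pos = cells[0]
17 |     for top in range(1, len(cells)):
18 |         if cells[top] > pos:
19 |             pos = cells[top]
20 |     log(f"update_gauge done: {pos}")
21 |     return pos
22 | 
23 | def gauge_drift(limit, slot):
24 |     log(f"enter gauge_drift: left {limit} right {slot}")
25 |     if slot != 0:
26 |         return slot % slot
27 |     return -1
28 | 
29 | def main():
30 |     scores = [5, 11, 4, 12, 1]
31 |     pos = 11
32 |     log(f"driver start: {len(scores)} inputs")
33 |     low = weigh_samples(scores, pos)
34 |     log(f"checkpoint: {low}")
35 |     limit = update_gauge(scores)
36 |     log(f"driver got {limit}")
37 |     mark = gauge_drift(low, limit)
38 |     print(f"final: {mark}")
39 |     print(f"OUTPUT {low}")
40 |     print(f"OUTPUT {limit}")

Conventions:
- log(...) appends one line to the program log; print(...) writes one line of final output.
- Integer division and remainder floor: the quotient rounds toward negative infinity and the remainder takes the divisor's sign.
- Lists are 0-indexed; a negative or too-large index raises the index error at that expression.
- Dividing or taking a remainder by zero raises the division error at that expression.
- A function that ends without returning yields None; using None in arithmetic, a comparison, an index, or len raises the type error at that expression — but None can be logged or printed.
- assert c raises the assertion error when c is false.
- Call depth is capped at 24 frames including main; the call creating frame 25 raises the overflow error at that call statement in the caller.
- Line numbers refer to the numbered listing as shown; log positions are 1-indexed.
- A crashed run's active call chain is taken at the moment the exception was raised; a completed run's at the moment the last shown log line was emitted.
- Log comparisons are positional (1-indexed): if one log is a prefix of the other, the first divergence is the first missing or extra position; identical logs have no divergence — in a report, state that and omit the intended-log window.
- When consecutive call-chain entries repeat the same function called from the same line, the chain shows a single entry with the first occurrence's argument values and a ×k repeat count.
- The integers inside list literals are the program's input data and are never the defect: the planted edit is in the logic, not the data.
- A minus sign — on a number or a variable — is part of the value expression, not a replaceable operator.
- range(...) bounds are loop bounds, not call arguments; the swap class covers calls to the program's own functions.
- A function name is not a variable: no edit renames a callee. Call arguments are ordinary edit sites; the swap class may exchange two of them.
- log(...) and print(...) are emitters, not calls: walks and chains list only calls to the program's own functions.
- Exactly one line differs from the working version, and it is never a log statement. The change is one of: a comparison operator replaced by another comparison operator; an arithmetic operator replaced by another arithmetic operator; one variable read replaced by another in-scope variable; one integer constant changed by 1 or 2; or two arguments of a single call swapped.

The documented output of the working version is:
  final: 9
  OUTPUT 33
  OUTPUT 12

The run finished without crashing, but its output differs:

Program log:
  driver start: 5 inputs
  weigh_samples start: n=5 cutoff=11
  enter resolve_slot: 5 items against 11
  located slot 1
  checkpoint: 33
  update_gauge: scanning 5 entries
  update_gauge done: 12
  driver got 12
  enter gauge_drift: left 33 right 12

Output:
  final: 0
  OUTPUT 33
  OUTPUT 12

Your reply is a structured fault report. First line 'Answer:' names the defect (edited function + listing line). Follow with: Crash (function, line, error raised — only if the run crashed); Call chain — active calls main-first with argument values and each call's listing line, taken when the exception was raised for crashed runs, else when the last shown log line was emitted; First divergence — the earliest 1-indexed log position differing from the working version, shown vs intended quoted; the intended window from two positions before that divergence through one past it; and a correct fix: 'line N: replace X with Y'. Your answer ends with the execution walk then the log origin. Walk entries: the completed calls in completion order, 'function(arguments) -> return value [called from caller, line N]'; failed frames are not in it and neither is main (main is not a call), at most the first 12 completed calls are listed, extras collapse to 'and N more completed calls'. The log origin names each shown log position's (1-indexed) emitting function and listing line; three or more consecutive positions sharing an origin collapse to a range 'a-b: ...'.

Answer: the defect is in gauge_drift at line 26.
Key fact: The two runs log identically and part ways only at the printed values.
Call chain: main -> gauge_drift(33, 12) (called at line 37).
First divergence: there is none — every log position agrees.
Execution walk:
  resolve_slot([5, 11, 4, 12, 1], 11) -> 1  [called from weigh_samples, line 9]
  weigh_samples([5, 11, 4, 12, 1], 11) -> 33  [called from main, line 33]
  update_gauge([5, 11, 4, 12, 1]) -> 12  [called from main, line 35]
  gauge_drift(33, 12) -> 0  [called from main, line 37]
Log origins:
  1: logged in main at line 32
  2: logged in weigh_samples at line 8
  3: logged in resolve_slot at line 2
  4: logged in weigh_samples at line 10
  5: logged in main at line 34
  6: logged in update_gauge at line 15
  7: logged in update_gauge at line 20
  8: logged in main at line 36
  9: logged in gauge_drift at line 24
A correct fix: line 26: replace `slot % slot` with `limit % slot`.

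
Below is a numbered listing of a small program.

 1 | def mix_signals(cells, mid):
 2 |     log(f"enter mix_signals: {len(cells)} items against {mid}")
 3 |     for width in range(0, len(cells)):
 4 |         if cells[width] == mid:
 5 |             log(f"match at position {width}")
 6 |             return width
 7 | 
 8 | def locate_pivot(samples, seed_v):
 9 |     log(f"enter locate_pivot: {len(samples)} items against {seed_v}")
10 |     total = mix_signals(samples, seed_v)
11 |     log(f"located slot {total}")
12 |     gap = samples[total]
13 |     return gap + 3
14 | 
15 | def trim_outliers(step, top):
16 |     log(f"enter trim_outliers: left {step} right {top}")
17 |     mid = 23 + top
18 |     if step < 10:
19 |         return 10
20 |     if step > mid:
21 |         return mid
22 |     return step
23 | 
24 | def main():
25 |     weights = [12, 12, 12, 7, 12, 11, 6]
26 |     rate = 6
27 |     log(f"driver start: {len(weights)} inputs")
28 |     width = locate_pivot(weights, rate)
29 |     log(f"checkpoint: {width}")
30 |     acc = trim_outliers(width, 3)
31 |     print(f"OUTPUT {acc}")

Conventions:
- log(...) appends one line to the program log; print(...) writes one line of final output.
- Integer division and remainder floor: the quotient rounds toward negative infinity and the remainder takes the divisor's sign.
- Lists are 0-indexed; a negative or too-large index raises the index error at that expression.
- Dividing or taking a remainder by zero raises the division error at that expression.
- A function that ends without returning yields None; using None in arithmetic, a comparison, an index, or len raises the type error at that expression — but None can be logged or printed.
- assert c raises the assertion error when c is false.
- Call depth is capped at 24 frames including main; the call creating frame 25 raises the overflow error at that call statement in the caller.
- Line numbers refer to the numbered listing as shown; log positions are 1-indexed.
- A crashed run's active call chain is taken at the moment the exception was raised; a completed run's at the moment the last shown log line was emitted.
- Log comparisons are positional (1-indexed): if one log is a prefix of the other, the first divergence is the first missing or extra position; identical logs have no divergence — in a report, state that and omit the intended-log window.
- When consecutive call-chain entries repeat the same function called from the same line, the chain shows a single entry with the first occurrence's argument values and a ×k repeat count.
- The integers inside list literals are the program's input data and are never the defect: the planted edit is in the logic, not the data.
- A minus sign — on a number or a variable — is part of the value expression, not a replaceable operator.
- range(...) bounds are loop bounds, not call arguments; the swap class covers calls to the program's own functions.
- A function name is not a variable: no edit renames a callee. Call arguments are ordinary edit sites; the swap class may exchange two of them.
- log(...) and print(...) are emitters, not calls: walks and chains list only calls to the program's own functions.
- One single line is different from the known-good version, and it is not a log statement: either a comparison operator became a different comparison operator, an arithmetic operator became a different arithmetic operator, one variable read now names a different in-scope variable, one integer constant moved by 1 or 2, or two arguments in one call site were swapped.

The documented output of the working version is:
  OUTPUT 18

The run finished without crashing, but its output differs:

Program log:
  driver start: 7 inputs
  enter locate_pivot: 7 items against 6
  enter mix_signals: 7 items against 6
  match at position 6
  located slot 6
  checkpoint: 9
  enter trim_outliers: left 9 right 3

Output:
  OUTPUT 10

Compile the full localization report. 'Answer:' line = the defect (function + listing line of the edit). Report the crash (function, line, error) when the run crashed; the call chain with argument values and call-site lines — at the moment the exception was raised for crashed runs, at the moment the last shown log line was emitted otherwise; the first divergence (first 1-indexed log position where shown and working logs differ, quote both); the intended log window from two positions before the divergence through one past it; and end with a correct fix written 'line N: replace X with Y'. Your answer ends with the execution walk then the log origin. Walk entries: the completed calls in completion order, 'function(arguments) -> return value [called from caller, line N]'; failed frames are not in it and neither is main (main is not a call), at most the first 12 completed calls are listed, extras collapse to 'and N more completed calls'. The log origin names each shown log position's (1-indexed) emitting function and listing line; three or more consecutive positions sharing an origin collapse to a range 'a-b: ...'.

Answer: the defect is in locate_pivot at line 13.
Key observation: Position 6 is the first bad log line: 'checkpoint: 9' should read 'checkpoint: 18'.
Call chain: main -> trim_outliers(9, 3) (called at line 30).
First divergence: position 6; shown 'checkpoint: 9' vs intended 'checkpoint: 18'.
Intended log window:
  4: match at position 6
  5: located slot 6
  6: checkpoint: 18
  7: enter trim_outliers: left 18 right 3
Execution walk:
  mix_signals([12, 12, 12, 7, 12, 11, 6], 6) -> 6  [called from locate_pivot, line 10]
  locate_pivot([12, 12, 12, 7, 12, 11, 6], 6) -> 9  [called from main, line 28]
  trim_outliers(9, 3) -> 10  [called from main, line 30]
Log line origins:
  1 — main, line 27
  2 — locate_pivot, line 9
  3 — mix_signals, line 2
  4 — mix_signals, line 5
  5 — locate_pivot, line 11
  6 — main, line 29
  7 — trim_outliers, line 16
A correct fix: line 13: replace `+` with `*`.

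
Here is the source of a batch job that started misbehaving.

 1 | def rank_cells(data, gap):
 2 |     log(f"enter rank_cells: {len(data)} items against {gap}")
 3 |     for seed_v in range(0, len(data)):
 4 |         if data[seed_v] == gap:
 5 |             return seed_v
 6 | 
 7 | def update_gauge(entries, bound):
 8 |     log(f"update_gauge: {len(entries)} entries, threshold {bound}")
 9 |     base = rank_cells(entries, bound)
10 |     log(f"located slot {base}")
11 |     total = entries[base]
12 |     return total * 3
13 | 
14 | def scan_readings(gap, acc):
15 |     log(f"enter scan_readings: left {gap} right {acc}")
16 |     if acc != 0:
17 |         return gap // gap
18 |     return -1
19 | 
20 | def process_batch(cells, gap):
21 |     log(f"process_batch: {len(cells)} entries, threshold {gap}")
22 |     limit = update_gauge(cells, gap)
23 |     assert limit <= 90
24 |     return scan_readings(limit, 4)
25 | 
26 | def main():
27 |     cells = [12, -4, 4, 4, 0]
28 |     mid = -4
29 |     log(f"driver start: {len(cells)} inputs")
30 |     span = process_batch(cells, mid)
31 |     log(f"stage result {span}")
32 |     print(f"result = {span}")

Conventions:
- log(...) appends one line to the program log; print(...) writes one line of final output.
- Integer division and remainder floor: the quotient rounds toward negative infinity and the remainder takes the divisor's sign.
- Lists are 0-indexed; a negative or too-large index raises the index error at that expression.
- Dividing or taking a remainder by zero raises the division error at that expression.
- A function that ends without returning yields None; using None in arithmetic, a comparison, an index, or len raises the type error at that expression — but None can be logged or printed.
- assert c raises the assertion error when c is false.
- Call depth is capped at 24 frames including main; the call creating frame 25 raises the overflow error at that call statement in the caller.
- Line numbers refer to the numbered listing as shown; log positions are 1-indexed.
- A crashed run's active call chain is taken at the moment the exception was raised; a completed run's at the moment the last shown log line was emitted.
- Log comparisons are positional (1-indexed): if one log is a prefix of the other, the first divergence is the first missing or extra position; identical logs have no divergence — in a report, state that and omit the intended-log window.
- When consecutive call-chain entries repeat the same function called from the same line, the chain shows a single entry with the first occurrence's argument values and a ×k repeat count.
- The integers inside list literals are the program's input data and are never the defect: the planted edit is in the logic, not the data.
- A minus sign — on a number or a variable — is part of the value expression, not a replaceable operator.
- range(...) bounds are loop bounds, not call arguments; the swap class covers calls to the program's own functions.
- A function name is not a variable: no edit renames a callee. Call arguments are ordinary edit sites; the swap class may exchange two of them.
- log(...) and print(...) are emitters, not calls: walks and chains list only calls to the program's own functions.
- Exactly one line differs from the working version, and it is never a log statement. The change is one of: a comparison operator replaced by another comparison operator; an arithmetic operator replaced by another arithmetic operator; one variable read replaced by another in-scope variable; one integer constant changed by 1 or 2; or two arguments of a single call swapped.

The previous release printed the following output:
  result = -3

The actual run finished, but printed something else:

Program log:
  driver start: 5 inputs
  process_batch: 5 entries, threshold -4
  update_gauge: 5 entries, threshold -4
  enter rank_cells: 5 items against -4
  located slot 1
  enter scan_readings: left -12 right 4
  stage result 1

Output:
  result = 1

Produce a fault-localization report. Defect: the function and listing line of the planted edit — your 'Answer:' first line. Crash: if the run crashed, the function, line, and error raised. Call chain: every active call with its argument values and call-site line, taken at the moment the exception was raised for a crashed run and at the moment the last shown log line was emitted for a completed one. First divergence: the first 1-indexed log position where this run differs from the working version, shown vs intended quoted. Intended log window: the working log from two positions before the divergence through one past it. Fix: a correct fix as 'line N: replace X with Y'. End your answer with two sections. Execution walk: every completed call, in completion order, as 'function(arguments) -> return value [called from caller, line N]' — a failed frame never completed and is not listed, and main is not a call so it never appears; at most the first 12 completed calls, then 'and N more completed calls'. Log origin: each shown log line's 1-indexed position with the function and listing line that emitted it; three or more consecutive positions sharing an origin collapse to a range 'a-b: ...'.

Answer: the defect is in scan_readings at line 17.
The tell: At log position 7 the runs split — shown 'stage result 1', but the working version logs 'stage result -3'.
Call chain: main.
First divergence: position 7 — shown 'stage result 1', intended 'stage result -3'.
Intended log window:
  5: located slot 1
  6: enter scan_readings: left -12 right 4
  7: stage result -3
Execution walk:
  rank_cells([12, -4, 4, 4, 0], -4) -> 1  [called from update_gauge, line 9]
  update_gauge([12, -4, 4, 4, 0], -4) -> -12  [called from process_batch, line 22]
  scan_readings(-12, 4) -> 1  [called from process_batch, line 24]
  process_batch([12, -4, 4, 4, 0], -4) -> 1  [called from main, line 30]
Log line origins:
  1: from main, line 29
  2: from process_batch, line 21
  3: from update_gauge, line 8
  4: from rank_cells, line 2
  5: from update_gauge, line 10
  6: from scan_readings, line 15
  7: from main, line 31
A correct fix: line 17: replace `gap // gap` with `gap // acc`.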